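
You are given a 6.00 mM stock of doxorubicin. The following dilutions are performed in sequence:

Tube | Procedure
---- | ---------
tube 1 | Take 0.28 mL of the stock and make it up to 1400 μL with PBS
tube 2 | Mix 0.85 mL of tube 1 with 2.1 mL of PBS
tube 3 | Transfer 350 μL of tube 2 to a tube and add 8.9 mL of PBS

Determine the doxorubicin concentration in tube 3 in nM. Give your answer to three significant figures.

1.31 × 10^4 nM

Step 1: 0.28 mL brought to 1400 μL → factor 1.4/0.28 = 5
Step 2: 0.85 mL + 2.1 mL = 2.95 mL total → factor 2.95/0.85 = 3.4706
Step 3: 350 μL + 8.9 mL = 9250 μL total → factor 9250/350 = 26.429
Overall dilution factor = 5 × 3.4706 × 26.429 = 458.61
Final = 6.00 mM / 458.61 = 0.01308 mM = 1.31 × 10^4 nM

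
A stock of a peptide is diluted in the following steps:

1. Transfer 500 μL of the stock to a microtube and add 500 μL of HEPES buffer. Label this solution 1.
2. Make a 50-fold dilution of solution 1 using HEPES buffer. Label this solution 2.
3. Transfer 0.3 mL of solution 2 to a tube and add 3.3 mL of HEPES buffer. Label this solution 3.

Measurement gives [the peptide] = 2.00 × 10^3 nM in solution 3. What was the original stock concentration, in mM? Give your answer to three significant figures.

2.40 mM

Step 1: 500 μL + 500 μL = 1000 μL total → factor 1000/500 = 2
Step 2: 50-fold → factor 50
Step 3: 0.3 mL + 3.3 mL = 3.6 mL total → factor 3.6/0.3 = 12
Overall dilution factor = 2 × 50 × 12 = 1200
Stock = 2.00 × 10^3 nM × 1200 = 2.400 × 10^6 nM = 2.40 mM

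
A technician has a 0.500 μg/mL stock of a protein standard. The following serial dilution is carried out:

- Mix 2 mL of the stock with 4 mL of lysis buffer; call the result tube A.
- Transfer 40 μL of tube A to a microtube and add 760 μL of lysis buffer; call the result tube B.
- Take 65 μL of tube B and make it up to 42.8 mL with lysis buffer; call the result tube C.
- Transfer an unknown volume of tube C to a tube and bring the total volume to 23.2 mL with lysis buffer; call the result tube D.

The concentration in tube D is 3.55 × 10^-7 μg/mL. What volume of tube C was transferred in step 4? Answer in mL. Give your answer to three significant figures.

Step 1: 2 mL + 4 mL = 6 mL total → factor 6/2 = 3
Step 2: 40 μL + 760 μL = 800 μL total → factor 800/40 = 20
Step 3: 65 μL brought to 42.8 mL → factor 42800/65 = 658.46
Step 4: v brought to 23.2 mL → factor = 23.2 mL/v
Product of known-step factors = 39508
Overall factor = 0.500 μg/mL / (3.55 × 10^-7 μg/mL) = 1.4085 × 10^6
Step-4 factor = 1.4085 × 10^6 / 39508 = 35.65
v = 23.2 mL / 35.65 = 0.651 mL

0.651 mL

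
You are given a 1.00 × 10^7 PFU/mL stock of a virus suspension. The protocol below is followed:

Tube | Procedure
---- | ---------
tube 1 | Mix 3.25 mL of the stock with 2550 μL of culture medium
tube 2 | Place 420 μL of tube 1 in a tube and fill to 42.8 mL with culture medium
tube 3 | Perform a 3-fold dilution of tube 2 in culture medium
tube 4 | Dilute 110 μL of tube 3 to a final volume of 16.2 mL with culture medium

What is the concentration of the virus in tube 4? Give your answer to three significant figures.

Step 1: 3.25 mL + 2550 μL = 5.8 mL total → factor 5.8/3.25 = 1.7846
Step 2: 420 μL brought to 42.8 mL → factor 42800/420 = 101.9
Step 3: 3-fold → factor 3
Step 4: 110 μL brought to 16.2 mL → factor 16200/110 = 147.27
Overall dilution factor = 1.7846 × 101.9 × 3 × 147.27 = 80349
Final = 1.00 × 10^7 PFU/mL / 80349 = 124 PFU/mL

124 PFU/mL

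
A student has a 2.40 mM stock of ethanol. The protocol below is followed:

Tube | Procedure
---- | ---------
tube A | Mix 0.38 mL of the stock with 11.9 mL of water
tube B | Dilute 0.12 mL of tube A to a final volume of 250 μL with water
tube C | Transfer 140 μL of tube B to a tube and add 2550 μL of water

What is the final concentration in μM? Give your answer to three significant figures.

1.86 μM

Step 1: 0.38 mL + 11.9 mL = 12.28 mL total → factor 12.28/0.38 = 32.316
Step 2: 0.12 mL brought to 250 μL → factor 0.25/0.12 = 2.0833
Step 3: 140 μL + 2550 μL = 2690 μL total → factor 2690/140 = 19.214
Overall dilution factor = 32.316 × 2.0833 × 19.214 = 1293.6
Final = 2.40 mM / 1293.6 = 0.001855 mM = 1.86 μM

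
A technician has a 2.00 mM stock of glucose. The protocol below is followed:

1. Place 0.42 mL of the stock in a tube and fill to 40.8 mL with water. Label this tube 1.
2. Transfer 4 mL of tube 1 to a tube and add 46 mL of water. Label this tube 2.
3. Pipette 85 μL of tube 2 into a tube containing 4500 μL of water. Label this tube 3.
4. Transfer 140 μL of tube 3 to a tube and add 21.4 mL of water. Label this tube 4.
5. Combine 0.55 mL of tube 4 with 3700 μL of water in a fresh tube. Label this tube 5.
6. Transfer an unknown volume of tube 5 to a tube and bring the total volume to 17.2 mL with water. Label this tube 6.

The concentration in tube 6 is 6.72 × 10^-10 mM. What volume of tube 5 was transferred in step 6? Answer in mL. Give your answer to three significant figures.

0.450 mL

Step 1: 0.42 mL brought to 40.8 mL → factor 40.8/0.42 = 97.143
Step 2: 4 mL + 46 mL = 50 mL total → factor 50/4 = 12.5
Step 3: 85 μL + 4500 μL = 4585 μL total → factor 4585/85 = 53.941
Step 4: 140 μL + 21.4 mL = 21540 μL total → factor 21540/140 = 153.86
Step 5: 0.55 mL + 3700 μL = 4.25 mL total → factor 4.25/0.55 = 7.7273
Step 6: v brought to 17.2 mL → factor = 17.2 mL/v
Product of known-step factors = 7.7873 × 10^7
Overall factor = 2.00 mM / (6.72 × 10^-10 mM) = 2.9762 × 10^9
Step-6 factor = 2.9762 × 10^9 / 7.7873 × 10^7 = 38.219
v = 17.2 mL / 38.219 = 0.450 mL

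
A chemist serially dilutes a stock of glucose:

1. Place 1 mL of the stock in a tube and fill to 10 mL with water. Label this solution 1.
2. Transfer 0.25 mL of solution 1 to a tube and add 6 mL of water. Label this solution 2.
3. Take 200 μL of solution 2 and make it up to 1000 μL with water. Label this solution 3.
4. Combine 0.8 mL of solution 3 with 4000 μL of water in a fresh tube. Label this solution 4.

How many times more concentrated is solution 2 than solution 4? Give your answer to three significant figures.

30.0

Step 1: 1 mL brought to 10 mL → factor 10/1 = 10
Step 2: 0.25 mL + 6 mL = 6.25 mL total → factor 6.25/0.25 = 25
Step 3: 200 μL brought to 1000 μL → factor 1000/200 = 5
Step 4: 0.8 mL + 4000 μL = 4.8 mL total → factor 4.8/0.8 = 6
Dilution factor to solution 2 = 250; to solution 4 = 7500
[solution 2]/[solution 4] = (factor to solution 4)/(factor to solution 2) = 7500/250 = 30.0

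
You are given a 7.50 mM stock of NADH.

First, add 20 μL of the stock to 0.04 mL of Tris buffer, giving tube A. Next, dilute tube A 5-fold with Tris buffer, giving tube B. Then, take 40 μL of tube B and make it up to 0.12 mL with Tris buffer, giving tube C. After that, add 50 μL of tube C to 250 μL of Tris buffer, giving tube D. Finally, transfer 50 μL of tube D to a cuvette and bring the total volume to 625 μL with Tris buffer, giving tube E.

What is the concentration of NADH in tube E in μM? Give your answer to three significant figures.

Step 1: 20 μL + 0.04 mL = 60 μL total → factor 60/20 = 3
Step 2: 5-fold → factor 5
Step 3: 40 μL brought to 0.12 mL → factor 120/40 = 3
Step 4: 50 μL + 250 μL = 300 μL total → factor 300/50 = 6
Step 5: 50 μL brought to 625 μL → factor 625/50 = 12.5
Overall dilution factor = 3 × 5 × 3 × 6 × 12.5 = 3375
Final = 7.50 mM / 3375 = 0.002222 mM = 2.22 μM

2.22 μM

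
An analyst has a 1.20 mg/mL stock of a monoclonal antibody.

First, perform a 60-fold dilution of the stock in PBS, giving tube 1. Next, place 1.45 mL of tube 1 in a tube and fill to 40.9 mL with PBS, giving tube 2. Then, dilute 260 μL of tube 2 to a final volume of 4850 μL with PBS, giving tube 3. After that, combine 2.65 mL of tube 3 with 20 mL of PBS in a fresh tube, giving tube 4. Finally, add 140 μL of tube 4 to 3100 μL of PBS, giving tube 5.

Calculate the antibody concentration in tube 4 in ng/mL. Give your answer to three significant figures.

4.45 ng/mL

Step 1: 60-fold → factor 60
Step 2: 1.45 mL brought to 40.9 mL → factor 40.9/1.45 = 28.207
Step 3: 260 μL brought to 4850 μL → factor 4850/260 = 18.654
Step 4: 2.65 mL + 20 mL = 22.65 mL total → factor 22.65/2.65 = 8.5472
Dilution factor through tube 4 = 60 × 28.207 × 18.654 × 8.5472 = 2.6983 × 10^5
[tube 4] = 1.20 mg/mL / 2.6983 × 10^5 = 4.447 × 10^-6 mg/mL = 4.45 ng/mL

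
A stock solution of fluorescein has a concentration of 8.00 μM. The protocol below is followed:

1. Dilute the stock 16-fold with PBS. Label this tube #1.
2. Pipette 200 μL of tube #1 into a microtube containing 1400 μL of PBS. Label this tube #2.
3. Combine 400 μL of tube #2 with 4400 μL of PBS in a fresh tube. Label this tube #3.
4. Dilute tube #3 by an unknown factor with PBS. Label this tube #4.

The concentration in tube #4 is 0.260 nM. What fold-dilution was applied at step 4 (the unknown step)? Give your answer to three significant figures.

20.0-fold

Step 1: 16-fold → factor 16
Step 2: 200 μL + 1400 μL = 1600 μL total → factor 1600/200 = 8
Step 3: 400 μL + 4400 μL = 4800 μL total → factor 4800/400 = 12
Step 4: unknown factor x
Product of known-step factors = 1536
Overall factor = 8.00 μM / (0.260 nM) = 30769
x = 30769 / 1536 = 20.0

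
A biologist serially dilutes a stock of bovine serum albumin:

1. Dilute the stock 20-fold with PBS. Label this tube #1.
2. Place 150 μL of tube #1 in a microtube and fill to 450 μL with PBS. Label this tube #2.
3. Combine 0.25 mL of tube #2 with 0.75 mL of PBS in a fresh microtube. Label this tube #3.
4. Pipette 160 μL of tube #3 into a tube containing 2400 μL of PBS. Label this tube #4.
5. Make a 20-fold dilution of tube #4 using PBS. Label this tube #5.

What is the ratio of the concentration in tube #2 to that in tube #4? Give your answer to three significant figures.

64.0

Step 1: 20-fold → factor 20
Step 2: 150 μL brought to 450 μL → factor 450/150 = 3
Step 3: 0.25 mL + 0.75 mL = 1 mL total → factor 1/0.25 = 4
Step 4: 160 μL + 2400 μL = 2560 μL total → factor 2560/160 = 16
Dilution factor to tube #2 = 60; to tube #4 = 3840
[tube #2]/[tube #4] = (factor to tube #4)/(factor to tube #2) = 3840/60 = 64.0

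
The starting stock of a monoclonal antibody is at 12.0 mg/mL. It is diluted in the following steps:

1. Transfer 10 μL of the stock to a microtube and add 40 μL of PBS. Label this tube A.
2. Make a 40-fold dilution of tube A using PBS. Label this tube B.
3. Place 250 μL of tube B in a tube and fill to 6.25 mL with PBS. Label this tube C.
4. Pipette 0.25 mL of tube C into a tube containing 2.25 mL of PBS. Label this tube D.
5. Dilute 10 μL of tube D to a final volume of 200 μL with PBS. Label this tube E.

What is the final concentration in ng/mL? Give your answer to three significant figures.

Step 1: 10 μL + 40 μL = 50 μL total → factor 50/10 = 5
Step 2: 40-fold → factor 40
Step 3: 250 μL brought to 6.25 mL → factor 6250/250 = 25
Step 4: 0.25 mL + 2.25 mL = 2.5 mL total → factor 2.5/0.25 = 10
Step 5: 10 μL brought to 200 μL → factor 200/10 = 20
Overall dilution factor = 5 × 40 × 25 × 10 × 20 = 1 × 10^6
Final = 12.0 mg/mL / 1 × 10^6 = 1.200 × 10^-5 mg/mL = 12.0 ng/mL

12.0 ng/mL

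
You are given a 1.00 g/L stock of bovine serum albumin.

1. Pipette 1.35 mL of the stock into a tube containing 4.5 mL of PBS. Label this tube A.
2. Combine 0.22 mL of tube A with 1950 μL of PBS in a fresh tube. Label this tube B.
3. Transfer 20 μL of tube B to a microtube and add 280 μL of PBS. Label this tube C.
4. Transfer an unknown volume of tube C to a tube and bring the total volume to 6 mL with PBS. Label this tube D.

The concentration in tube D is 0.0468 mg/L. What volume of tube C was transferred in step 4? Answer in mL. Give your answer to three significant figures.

Step 1: 1.35 mL + 4.5 mL = 5.85 mL total → factor 5.85/1.35 = 4.3333
Step 2: 0.22 mL + 1950 μL = 2.17 mL total → factor 2.17/0.22 = 9.8636
Step 3: 20 μL + 280 μL = 300 μL total → factor 300/20 = 15
Step 4: v brought to 6 mL → factor = 6 mL/v
Product of known-step factors = 641.14
Overall factor = 1.00 g/L / (0.0468 mg/L) = 21368
Step-4 factor = 21368 / 641.14 = 33.328
v = 6 mL / 33.328 = 0.180 mL

0.180 mL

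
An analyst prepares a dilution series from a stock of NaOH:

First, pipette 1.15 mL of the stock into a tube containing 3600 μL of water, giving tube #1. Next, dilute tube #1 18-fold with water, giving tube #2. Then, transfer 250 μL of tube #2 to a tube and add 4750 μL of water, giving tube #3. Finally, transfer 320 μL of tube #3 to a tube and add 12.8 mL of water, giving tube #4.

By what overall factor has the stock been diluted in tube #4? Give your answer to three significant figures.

Step 1: 1.15 mL + 3600 μL = 4.75 mL total → factor 4.75/1.15 = 4.1304
Step 2: 18-fold → factor 18
Step 3: 250 μL + 4750 μL = 5000 μL total → factor 5000/250 = 20
Step 4: 320 μL + 12.8 mL = 13120 μL total → factor 13120/320 = 41
Overall dilution factor = 4.1304 × 18 × 20 × 41 = 60965

6.10 × 10^4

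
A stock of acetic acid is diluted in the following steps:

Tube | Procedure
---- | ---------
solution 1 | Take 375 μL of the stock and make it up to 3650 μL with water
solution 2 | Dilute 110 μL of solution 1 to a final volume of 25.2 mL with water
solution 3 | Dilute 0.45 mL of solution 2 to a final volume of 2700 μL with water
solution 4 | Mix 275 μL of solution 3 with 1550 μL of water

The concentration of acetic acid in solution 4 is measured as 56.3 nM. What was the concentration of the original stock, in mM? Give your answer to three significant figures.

5.00 mM

Step 1: 375 μL brought to 3650 μL → factor 3650/375 = 9.7333
Step 2: 110 μL brought to 25.2 mL → factor 25200/110 = 229.09
Step 3: 0.45 mL brought to 2700 μL → factor 2.7/0.45 = 6
Step 4: 275 μL + 1550 μL = 1825 μL total → factor 1825/275 = 6.6364
Overall dilution factor = 9.7333 × 229.09 × 6 × 6.6364 = 88787
Stock = 56.3 nM × 88787 = 4.999 × 10^6 nM = 5.00 mM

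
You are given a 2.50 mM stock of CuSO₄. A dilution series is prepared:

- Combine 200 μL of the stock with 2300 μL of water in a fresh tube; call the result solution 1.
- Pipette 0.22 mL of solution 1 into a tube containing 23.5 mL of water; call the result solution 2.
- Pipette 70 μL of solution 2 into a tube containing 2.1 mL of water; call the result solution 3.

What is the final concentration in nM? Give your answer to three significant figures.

59.8 nM

Step 1: 200 μL + 2300 μL = 2500 μL total → factor 2500/200 = 12.5
Step 2: 0.22 mL + 23.5 mL = 23.72 mL total → factor 23.72/0.22 = 107.82
Step 3: 70 μL + 2.1 mL = 2170 μL total → factor 2170/70 = 31
Overall dilution factor = 12.5 × 107.82 × 31 = 41780
Final = 2.50 mM / 41780 = 5.984 × 10^-5 mM = 59.8 nM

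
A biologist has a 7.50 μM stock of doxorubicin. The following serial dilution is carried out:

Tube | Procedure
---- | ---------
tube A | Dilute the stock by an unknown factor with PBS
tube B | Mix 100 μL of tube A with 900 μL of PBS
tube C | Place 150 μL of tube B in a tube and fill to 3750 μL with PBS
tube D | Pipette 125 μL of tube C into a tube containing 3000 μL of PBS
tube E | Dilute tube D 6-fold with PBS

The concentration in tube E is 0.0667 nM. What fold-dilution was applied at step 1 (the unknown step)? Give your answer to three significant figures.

3.00-fold

Step 1: unknown factor x
Step 2: 100 μL + 900 μL = 1000 μL total → factor 1000/100 = 10
Step 3: 150 μL brought to 3750 μL → factor 3750/150 = 25
Step 4: 125 μL + 3000 μL = 3125 μL total → factor 3125/125 = 25
Step 5: 6-fold → factor 6
Product of known-step factors = 37500
Overall factor = 7.50 μM / (0.0667 nM) = 1.1244 × 10^5
x = 1.1244 × 10^5 / 37500 = 3.00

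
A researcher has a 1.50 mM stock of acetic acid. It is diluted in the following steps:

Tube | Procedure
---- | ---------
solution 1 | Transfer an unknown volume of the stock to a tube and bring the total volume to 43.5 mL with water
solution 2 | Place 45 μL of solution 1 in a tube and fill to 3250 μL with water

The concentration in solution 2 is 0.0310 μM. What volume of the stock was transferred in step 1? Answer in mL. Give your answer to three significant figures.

Step 1: v brought to 43.5 mL → factor = 43.5 mL/v
Step 2: 45 μL brought to 3250 μL → factor 3250/45 = 72.222
Product of known-step factors = 72.222
Overall factor = 1.50 mM / (0.0310 μM) = 48387
Step-1 factor = 48387 / 72.222 = 669.98
v = 43.5 mL / 669.98 = 0.0649 mL

0.0649 mL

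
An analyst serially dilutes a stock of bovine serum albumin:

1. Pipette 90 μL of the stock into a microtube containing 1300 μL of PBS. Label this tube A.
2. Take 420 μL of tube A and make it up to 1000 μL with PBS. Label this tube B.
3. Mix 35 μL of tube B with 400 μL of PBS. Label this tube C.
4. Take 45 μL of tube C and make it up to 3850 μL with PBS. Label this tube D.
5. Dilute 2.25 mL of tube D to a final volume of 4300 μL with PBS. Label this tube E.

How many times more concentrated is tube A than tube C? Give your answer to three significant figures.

29.6

Step 1: 90 μL + 1300 μL = 1390 μL total → factor 1390/90 = 15.444
Step 2: 420 μL brought to 1000 μL → factor 1000/420 = 2.381
Step 3: 35 μL + 400 μL = 435 μL total → factor 435/35 = 12.429
Dilution factor to tube A = 15.444; to tube C = 457.03
[tube A]/[tube C] = (factor to tube C)/(factor to tube A) = 457.03/15.444 = 29.6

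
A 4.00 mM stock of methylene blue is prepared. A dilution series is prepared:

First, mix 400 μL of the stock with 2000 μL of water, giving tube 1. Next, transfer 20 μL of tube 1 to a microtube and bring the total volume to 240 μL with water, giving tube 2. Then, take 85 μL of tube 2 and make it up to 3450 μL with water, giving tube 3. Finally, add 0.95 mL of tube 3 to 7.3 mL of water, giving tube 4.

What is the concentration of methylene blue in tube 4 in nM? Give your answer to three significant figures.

Step 1: 400 μL + 2000 μL = 2400 μL total → factor 2400/400 = 6
Step 2: 20 μL brought to 240 μL → factor 240/20 = 12
Step 3: 85 μL brought to 3450 μL → factor 3450/85 = 40.588
Step 4: 0.95 mL + 7.3 mL = 8.25 mL total → factor 8.25/0.95 = 8.6842
Overall dilution factor = 6 × 12 × 40.588 × 8.6842 = 25378
Final = 4.00 mM / 25378 = 0.0001576 mM = 158 nM

158 nM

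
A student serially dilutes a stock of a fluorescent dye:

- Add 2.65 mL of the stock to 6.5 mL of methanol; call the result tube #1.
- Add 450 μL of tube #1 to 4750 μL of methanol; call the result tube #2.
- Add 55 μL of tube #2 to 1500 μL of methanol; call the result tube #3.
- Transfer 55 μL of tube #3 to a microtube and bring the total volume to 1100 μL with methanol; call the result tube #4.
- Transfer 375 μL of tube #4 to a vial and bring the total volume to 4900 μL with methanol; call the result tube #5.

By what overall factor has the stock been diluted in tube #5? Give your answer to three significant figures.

Step 1: 2.65 mL + 6.5 mL = 9.15 mL total → factor 9.15/2.65 = 3.4528
Step 2: 450 μL + 4750 μL = 5200 μL total → factor 5200/450 = 11.556
Step 3: 55 μL + 1500 μL = 1555 μL total → factor 1555/55 = 28.273
Step 4: 55 μL brought to 1100 μL → factor 1100/55 = 20
Step 5: 375 μL brought to 4900 μL → factor 4900/375 = 13.067
Overall dilution factor = 3.4528 × 11.556 × 28.273 × 20 × 13.067 = 2.948 × 10^5

2.95 × 10^5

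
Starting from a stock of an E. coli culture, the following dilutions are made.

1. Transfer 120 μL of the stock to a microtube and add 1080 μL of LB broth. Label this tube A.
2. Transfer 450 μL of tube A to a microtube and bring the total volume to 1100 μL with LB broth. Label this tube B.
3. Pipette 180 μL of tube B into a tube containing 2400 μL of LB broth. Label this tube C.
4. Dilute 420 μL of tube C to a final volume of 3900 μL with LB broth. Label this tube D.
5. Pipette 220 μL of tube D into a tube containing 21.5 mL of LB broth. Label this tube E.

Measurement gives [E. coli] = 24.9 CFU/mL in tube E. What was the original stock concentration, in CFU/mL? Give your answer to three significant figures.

Step 1: 120 μL + 1080 μL = 1200 μL total → factor 1200/120 = 10
Step 2: 450 μL brought to 1100 μL → factor 1100/450 = 2.4444
Step 3: 180 μL + 2400 μL = 2580 μL total → factor 2580/180 = 14.333
Step 4: 420 μL brought to 3900 μL → factor 3900/420 = 9.2857
Step 5: 220 μL + 21.5 mL = 21720 μL total → factor 21720/220 = 98.727
Overall dilution factor = 10 × 2.4444 × 14.333 × 9.2857 × 98.727 = 3.212 × 10^5
Stock = 24.9 CFU/mL × 3.212 × 10^5 = 8.00 × 10^6 CFU/mL

8.00 × 10^6 CFU/mL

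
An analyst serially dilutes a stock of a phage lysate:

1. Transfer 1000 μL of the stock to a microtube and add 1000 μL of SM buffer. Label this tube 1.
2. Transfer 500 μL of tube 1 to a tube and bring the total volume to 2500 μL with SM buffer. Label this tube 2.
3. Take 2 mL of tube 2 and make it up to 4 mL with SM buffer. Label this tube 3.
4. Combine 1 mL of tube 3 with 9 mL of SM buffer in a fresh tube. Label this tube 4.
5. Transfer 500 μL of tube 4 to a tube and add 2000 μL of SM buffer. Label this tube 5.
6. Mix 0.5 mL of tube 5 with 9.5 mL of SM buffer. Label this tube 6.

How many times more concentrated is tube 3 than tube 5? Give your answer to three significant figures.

Step 1: 1000 μL + 1000 μL = 2000 μL total → factor 2000/1000 = 2
Step 2: 500 μL brought to 2500 μL → factor 2500/500 = 5
Step 3: 2 mL brought to 4 mL → factor 4/2 = 2
Step 4: 1 mL + 9 mL = 10 mL total → factor 10/1 = 10
Step 5: 500 μL + 2000 μL = 2500 μL total → factor 2500/500 = 5
Dilution factor to tube 3 = 20; to tube 5 = 1000
[tube 3]/[tube 5] = (factor to tube 5)/(factor to tube 3) = 1000/20 = 50.0

50.0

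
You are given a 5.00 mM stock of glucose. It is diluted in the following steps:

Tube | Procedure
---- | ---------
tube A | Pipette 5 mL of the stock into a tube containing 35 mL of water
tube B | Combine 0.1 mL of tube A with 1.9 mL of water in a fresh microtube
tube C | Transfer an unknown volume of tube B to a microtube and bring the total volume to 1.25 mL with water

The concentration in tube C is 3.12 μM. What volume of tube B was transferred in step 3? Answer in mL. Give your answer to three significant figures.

Step 1: 5 mL + 35 mL = 40 mL total → factor 40/5 = 8
Step 2: 0.1 mL + 1.9 mL = 2 mL total → factor 2/0.1 = 20
Step 3: v brought to 1.25 mL → factor = 1.25 mL/v
Product of known-step factors = 160
Overall factor = 5.00 mM / (3.12 μM) = 1602.6
Step-3 factor = 1602.6 / 160 = 10.016
v = 1.25 mL / 10.016 = 0.125 mL

0.125 mL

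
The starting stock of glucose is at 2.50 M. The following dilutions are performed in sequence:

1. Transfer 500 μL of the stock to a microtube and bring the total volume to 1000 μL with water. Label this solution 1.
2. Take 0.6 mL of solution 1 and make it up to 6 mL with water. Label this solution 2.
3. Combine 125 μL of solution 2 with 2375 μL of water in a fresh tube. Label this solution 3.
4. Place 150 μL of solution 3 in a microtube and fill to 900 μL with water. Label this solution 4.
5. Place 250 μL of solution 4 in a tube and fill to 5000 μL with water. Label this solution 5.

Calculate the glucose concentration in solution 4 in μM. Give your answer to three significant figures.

1.04 × 10^3 μM

Step 1: 500 μL brought to 1000 μL → factor 1000/500 = 2
Step 2: 0.6 mL brought to 6 mL → factor 6/0.6 = 10
Step 3: 125 μL + 2375 μL = 2500 μL total → factor 2500/125 = 20
Step 4: 150 μL brought to 900 μL → factor 900/150 = 6
Dilution factor through solution 4 = 2 × 10 × 20 × 6 = 2400
[solution 4] = 2.50 M / 2400 = 0.001042 M = 1.04 × 10^3 μM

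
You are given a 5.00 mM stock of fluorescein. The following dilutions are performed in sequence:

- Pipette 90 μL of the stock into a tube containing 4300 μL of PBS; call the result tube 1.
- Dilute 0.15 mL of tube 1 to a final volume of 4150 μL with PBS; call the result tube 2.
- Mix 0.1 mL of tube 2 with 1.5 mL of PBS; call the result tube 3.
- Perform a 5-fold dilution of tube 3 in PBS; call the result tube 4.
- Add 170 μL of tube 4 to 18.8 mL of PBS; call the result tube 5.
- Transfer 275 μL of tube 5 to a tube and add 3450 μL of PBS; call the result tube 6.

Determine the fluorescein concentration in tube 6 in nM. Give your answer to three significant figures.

Step 1: 90 μL + 4300 μL = 4390 μL total → factor 4390/90 = 48.778
Step 2: 0.15 mL brought to 4150 μL → factor 4.15/0.15 = 27.667
Step 3: 0.1 mL + 1.5 mL = 1.6 mL total → factor 1.6/0.1 = 16
Step 4: 5-fold → factor 5
Step 5: 170 μL + 18.8 mL = 18970 μL total → factor 18970/170 = 111.59
Step 6: 275 μL + 3450 μL = 3725 μL total → factor 3725/275 = 13.545
Overall dilution factor = 48.778 × 27.667 × 16 × 5 × 111.59 × 13.545 = 1.6319 × 10^8
Final = 5.00 mM / 1.6319 × 10^8 = 3.064 × 10^-8 mM = 0.0306 nM

0.0306 nM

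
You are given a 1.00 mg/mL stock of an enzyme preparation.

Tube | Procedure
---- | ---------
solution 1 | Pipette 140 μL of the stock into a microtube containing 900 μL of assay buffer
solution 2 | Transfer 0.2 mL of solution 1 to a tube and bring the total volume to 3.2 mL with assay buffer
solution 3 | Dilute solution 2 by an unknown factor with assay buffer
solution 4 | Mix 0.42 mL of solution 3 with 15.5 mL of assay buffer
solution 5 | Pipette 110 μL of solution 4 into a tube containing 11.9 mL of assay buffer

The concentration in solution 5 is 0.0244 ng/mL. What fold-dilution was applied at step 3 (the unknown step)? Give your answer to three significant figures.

83.3-fold

Step 1: 140 μL + 900 μL = 1040 μL total → factor 1040/140 = 7.4286
Step 2: 0.2 mL brought to 3.2 mL → factor 3.2/0.2 = 16
Step 3: unknown factor x
Step 4: 0.42 mL + 15.5 mL = 15.92 mL total → factor 15.92/0.42 = 37.905
Step 5: 110 μL + 11.9 mL = 12010 μL total → factor 12010/110 = 109.18
Product of known-step factors = 4.9189 × 10^5
Overall factor = 1.00 mg/mL / (0.0244 ng/mL) = 4.0984 × 10^7
x = 4.0984 × 10^7 / 4.9189 × 10^5 = 83.3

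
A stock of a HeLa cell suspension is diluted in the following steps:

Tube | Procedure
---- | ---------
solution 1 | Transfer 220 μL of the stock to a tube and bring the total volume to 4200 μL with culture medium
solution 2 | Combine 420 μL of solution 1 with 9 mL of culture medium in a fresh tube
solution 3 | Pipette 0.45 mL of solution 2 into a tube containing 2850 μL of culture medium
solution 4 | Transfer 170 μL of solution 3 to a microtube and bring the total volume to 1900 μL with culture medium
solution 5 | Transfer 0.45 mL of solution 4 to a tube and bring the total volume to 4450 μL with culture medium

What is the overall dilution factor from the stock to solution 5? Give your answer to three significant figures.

Step 1: 220 μL brought to 4200 μL → factor 4200/220 = 19.091
Step 2: 420 μL + 9 mL = 9420 μL total → factor 9420/420 = 22.429
Step 3: 0.45 mL + 2850 μL = 3.3 mL total → factor 3.3/0.45 = 7.3333
Step 4: 170 μL brought to 1900 μL → factor 1900/170 = 11.176
Step 5: 0.45 mL brought to 4450 μL → factor 4.45/0.45 = 9.8889
Overall dilution factor = 19.091 × 22.429 × 7.3333 × 11.176 × 9.8889 = 3.4704 × 10^5

3.47 × 10^5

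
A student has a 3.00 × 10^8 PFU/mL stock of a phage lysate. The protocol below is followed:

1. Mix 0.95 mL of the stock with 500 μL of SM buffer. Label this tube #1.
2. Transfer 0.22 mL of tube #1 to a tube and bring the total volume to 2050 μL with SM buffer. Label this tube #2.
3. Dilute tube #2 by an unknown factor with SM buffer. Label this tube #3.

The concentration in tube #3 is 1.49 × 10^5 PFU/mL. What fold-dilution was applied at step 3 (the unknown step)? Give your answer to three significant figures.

142-fold

Step 1: 0.95 mL + 500 μL = 1.45 mL total → factor 1.45/0.95 = 1.5263
Step 2: 0.22 mL brought to 2050 μL → factor 2.05/0.22 = 9.3182
Step 3: unknown factor x
Product of known-step factors = 14.222
Overall factor = 3.00 × 10^8 PFU/mL / (1.49 × 10^5 PFU/mL) = 2013.4
x = 2013.4 / 14.222 = 142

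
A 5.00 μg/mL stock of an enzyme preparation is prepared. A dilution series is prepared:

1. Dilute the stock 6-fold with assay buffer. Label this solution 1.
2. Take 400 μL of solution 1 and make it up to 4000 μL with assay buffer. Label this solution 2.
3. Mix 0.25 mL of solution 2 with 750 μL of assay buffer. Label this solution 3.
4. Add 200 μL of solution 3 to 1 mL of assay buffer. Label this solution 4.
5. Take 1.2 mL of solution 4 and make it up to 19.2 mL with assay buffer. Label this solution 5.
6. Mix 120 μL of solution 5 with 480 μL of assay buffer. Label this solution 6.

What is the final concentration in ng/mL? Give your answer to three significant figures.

0.0434 ng/mL

Step 1: 6-fold → factor 6
Step 2: 400 μL brought to 4000 μL → factor 4000/400 = 10
Step 3: 0.25 mL + 750 μL = 1 mL total → factor 1/0.25 = 4
Step 4: 200 μL + 1 mL = 1200 μL total → factor 1200/200 = 6
Step 5: 1.2 mL brought to 19.2 mL → factor 19.2/1.2 = 16
Step 6: 120 μL + 480 μL = 600 μL total → factor 600/120 = 5
Overall dilution factor = 6 × 10 × 4 × 6 × 16 × 5 = 1.152 × 10^5
Final = 5.00 μg/mL / 1.152 × 10^5 = 4.340 × 10^-5 μg/mL = 0.0434 ng/mL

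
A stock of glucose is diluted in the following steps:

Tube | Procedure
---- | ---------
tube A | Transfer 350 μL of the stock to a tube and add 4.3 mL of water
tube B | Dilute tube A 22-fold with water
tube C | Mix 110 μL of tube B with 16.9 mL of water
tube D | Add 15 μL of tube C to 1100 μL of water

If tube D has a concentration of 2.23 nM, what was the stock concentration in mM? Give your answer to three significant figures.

Step 1: 350 μL + 4.3 mL = 4650 μL total → factor 4650/350 = 13.286
Step 2: 22-fold → factor 22
Step 3: 110 μL + 16.9 mL = 17010 μL total → factor 17010/110 = 154.64
Step 4: 15 μL + 1100 μL = 1115 μL total → factor 1115/15 = 74.333
Overall dilution factor = 13.286 × 22 × 154.64 × 74.333 = 3.3597 × 10^6
Stock = 2.23 nM × 3.3597 × 10^6 = 7.492 × 10^6 nM = 7.49 mM

7.49 mM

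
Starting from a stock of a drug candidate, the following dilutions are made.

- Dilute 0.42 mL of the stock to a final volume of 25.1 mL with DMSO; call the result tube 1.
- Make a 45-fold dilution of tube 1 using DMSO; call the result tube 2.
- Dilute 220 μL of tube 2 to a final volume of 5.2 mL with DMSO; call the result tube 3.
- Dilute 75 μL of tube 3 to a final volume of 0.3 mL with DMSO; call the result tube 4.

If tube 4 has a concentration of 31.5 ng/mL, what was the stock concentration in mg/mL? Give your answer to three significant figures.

Step 1: 0.42 mL brought to 25.1 mL → factor 25.1/0.42 = 59.762
Step 2: 45-fold → factor 45
Step 3: 220 μL brought to 5.2 mL → factor 5200/220 = 23.636
Step 4: 75 μL brought to 0.3 mL → factor 300/75 = 4
Overall dilution factor = 59.762 × 45 × 23.636 × 4 = 2.5426 × 10^5
Stock = 31.5 ng/mL × 2.5426 × 10^5 = 8.009 × 10^6 ng/mL = 8.01 mg/mL

8.01 mg/mL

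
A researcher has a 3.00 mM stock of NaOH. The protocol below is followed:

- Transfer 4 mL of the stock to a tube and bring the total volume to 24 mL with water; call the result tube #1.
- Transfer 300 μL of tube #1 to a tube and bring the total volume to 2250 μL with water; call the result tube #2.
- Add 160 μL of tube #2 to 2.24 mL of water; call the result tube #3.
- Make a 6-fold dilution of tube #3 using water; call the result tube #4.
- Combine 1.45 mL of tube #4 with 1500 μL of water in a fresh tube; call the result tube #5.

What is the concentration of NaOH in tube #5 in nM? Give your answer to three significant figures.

Step 1: 4 mL brought to 24 mL → factor 24/4 = 6
Step 2: 300 μL brought to 2250 μL → factor 2250/300 = 7.5
Step 3: 160 μL + 2.24 mL = 2400 μL total → factor 2400/160 = 15
Step 4: 6-fold → factor 6
Step 5: 1.45 mL + 1500 μL = 2.95 mL total → factor 2.95/1.45 = 2.0345
Dilution factor through tube #5 = 6 × 7.5 × 15 × 6 × 2.0345 = 8239.7
[tube #5] = 3.00 mM / 8239.7 = 0.0003641 mM = 364 nM

364 nM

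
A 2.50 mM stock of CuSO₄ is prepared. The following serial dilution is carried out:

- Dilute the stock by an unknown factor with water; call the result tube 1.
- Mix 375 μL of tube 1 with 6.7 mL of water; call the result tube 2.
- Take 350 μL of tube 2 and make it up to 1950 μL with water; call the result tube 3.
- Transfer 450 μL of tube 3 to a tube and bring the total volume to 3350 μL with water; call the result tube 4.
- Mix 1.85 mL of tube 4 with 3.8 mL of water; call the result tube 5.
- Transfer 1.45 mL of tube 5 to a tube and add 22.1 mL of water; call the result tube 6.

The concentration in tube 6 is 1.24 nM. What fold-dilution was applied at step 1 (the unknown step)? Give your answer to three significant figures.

51.9-fold

Step 1: unknown factor x
Step 2: 375 μL + 6.7 mL = 7075 μL total → factor 7075/375 = 18.867
Step 3: 350 μL brought to 1950 μL → factor 1950/350 = 5.5714
Step 4: 450 μL brought to 3350 μL → factor 3350/450 = 7.4444
Step 5: 1.85 mL + 3.8 mL = 5.65 mL total → factor 5.65/1.85 = 3.0541
Step 6: 1.45 mL + 22.1 mL = 23.55 mL total → factor 23.55/1.45 = 16.241
Product of known-step factors = 38814
Overall factor = 2.50 mM / (1.24 nM) = 2.0161 × 10^6
x = 2.0161 × 10^6 / 38814 = 51.9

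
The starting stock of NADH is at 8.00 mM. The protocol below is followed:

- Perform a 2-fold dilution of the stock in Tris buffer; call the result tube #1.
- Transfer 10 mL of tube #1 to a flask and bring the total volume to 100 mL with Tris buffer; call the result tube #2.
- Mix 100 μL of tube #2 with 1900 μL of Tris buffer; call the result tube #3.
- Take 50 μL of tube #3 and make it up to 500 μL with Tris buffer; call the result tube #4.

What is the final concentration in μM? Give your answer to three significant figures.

2.00 μM

Step 1: 2-fold → factor 2
Step 2: 10 mL brought to 100 mL → factor 100/10 = 10
Step 3: 100 μL + 1900 μL = 2000 μL total → factor 2000/100 = 20
Step 4: 50 μL brought to 500 μL → factor 500/50 = 10
Overall dilution factor = 2 × 10 × 20 × 10 = 4000
Final = 8.00 mM / 4000 = 0.002000 mM = 2.00 μM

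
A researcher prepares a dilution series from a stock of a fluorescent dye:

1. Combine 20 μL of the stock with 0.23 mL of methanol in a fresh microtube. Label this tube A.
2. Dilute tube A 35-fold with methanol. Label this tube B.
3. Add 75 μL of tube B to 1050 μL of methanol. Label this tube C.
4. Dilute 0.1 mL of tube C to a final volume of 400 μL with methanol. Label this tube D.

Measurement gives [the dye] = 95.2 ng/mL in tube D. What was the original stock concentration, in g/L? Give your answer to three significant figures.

Step 1: 20 μL + 0.23 mL = 250 μL total → factor 250/20 = 12.5
Step 2: 35-fold → factor 35
Step 3: 75 μL + 1050 μL = 1125 μL total → factor 1125/75 = 15
Step 4: 0.1 mL brought to 400 μL → factor 0.4/0.1 = 4
Overall dilution factor = 12.5 × 35 × 15 × 4 = 26250
Stock = 95.2 ng/mL × 26250 = 2.499 × 10^6 ng/mL = 2.50 g/L

2.50 g/L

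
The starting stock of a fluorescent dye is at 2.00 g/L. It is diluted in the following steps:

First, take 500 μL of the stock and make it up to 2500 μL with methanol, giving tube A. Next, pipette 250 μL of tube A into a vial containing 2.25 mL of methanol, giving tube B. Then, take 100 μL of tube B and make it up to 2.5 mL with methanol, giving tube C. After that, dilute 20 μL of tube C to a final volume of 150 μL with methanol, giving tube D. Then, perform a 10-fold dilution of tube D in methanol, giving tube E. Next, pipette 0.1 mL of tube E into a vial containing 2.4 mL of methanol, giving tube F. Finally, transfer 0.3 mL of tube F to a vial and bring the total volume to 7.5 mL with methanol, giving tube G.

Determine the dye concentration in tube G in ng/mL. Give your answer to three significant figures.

Step 1: 500 μL brought to 2500 μL → factor 2500/500 = 5
Step 2: 250 μL + 2.25 mL = 2500 μL total → factor 2500/250 = 10
Step 3: 100 μL brought to 2.5 mL → factor 2500/100 = 25
Step 4: 20 μL brought to 150 μL → factor 150/20 = 7.5
Step 5: 10-fold → factor 10
Step 6: 0.1 mL + 2.4 mL = 2.5 mL total → factor 2.5/0.1 = 25
Step 7: 0.3 mL brought to 7.5 mL → factor 7.5/0.3 = 25
Overall dilution factor = 5 × 10 × 25 × 7.5 × 10 × 25 × 25 = 5.8594 × 10^7
Final = 2.00 g/L / 5.8594 × 10^7 = 3.413 × 10^-8 g/L = 0.0341 ng/mL

0.0341 ng/mL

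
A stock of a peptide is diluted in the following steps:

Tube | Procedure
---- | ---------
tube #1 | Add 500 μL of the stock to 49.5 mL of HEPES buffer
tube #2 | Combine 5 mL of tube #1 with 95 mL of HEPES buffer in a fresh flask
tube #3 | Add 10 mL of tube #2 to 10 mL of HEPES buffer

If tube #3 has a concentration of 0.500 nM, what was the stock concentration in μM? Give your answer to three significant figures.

Step 1: 500 μL + 49.5 mL = 50000 μL total → factor 50000/500 = 100
Step 2: 5 mL + 95 mL = 100 mL total → factor 100/5 = 20
Step 3: 10 mL + 10 mL = 20 mL total → factor 20/10 = 2
Overall dilution factor = 100 × 20 × 2 = 4000
Stock = 0.500 nM × 4000 = 2000 nM = 2.00 μM

2.00 μM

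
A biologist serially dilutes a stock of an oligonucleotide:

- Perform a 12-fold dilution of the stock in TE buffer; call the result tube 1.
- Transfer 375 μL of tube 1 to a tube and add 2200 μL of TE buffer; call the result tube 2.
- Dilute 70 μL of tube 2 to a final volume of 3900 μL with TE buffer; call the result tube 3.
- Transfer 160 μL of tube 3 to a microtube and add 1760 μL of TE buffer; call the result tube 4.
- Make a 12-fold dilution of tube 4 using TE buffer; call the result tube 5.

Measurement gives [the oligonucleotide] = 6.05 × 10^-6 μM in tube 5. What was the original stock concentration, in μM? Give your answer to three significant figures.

4.00 μM

Step 1: 12-fold → factor 12
Step 2: 375 μL + 2200 μL = 2575 μL total → factor 2575/375 = 6.8667
Step 3: 70 μL brought to 3900 μL → factor 3900/70 = 55.714
Step 4: 160 μL + 1760 μL = 1920 μL total → factor 1920/160 = 12
Step 5: 12-fold → factor 12
Overall dilution factor = 12 × 6.8667 × 55.714 × 12 × 12 = 6.6108 × 10^5
Stock = 6.05 × 10^-6 μM × 6.6108 × 10^5 = 4.00 μM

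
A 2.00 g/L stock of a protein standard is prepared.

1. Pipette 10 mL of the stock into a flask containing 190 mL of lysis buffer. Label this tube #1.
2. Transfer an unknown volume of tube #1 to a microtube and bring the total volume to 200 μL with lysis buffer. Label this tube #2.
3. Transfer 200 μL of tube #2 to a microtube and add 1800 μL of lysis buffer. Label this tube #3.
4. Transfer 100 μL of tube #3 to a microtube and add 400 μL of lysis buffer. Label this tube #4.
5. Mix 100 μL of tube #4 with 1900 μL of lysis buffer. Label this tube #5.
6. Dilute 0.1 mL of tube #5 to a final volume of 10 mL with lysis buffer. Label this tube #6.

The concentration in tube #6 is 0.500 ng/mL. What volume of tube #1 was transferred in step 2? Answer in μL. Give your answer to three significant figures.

Step 1: 10 mL + 190 mL = 200 mL total → factor 200/10 = 20
Step 2: v brought to 200 μL → factor = 200 μL/v
Step 3: 200 μL + 1800 μL = 2000 μL total → factor 2000/200 = 10
Step 4: 100 μL + 400 μL = 500 μL total → factor 500/100 = 5
Step 5: 100 μL + 1900 μL = 2000 μL total → factor 2000/100 = 20
Step 6: 0.1 mL brought to 10 mL → factor 10/0.1 = 100
Product of known-step factors = 2 × 10^6
Overall factor = 2.00 g/L / (0.500 ng/mL) = 4 × 10^6
Step-2 factor = 4 × 10^6 / 2 × 10^6 = 2
v = 200 μL / 2 = 100 μL

100 μL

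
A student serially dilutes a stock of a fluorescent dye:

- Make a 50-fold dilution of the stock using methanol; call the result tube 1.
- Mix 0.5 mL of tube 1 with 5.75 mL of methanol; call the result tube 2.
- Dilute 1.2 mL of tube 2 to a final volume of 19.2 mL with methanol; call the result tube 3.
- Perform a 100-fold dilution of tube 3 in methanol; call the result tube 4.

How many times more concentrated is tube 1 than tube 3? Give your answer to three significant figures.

200

Step 1: 50-fold → factor 50
Step 2: 0.5 mL + 5.75 mL = 6.25 mL total → factor 6.25/0.5 = 12.5
Step 3: 1.2 mL brought to 19.2 mL → factor 19.2/1.2 = 16
Dilution factor to tube 1 = 50; to tube 3 = 10000
[tube 1]/[tube 3] = (factor to tube 3)/(factor to tube 1) = 10000/50 = 200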